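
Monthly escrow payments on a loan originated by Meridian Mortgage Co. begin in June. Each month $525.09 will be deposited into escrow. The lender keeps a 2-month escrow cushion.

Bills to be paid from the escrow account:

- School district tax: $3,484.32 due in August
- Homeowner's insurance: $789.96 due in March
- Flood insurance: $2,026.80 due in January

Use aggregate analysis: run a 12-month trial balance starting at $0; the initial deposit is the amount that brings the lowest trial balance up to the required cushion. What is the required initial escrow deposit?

$2,959.23

Cushion = 2 × $525.09 = $1,050.18
Trial balance (start $0, +$525.09 each month, − disbursements):
  Jun: +$525.09 → $525.09
  Jul: +$525.09 → $1,050.18
  Aug: +$525.09 − $3,484.32 → -$1,909.05
  Sep: +$525.09 → -$1,383.96
  Oct: +$525.09 → -$858.87
  Nov: +$525.09 → -$333.78
  Dec: +$525.09 → $191.31
  Jan: +$525.09 − $2,026.80 → -$1,310.40
  Feb: +$525.09 → -$785.31
  Mar: +$525.09 − $789.96 → -$1,050.18
  Apr: +$525.09 → -$525.09
  May: +$525.09 → $0.00
Lowest trial balance = -$1,909.05 (Aug)
Initial deposit = cushion − low point = $1,050.18 − (-$1,909.05) = $2,959.23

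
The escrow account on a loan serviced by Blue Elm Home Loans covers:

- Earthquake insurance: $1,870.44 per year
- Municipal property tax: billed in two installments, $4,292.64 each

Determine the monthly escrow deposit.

$871.31

Earthquake insurance = $1,870.44/yr
Municipal property tax = $4,292.64 × 2 = $8,585.28/yr
Total annual escrow = $1,870.44 + $8,585.28 = $10,455.72
Per month = $10,455.72 / 12 = $871.31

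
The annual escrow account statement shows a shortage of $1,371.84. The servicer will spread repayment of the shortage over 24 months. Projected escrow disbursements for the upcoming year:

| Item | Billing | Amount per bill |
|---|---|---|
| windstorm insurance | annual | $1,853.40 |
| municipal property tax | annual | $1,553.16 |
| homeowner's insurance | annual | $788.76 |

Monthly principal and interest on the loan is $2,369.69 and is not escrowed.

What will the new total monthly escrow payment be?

$406.77

Windstorm insurance: $1,853.40
Municipal property tax: $1,553.16
Homeowner's insurance: $788.76
Yearly total = $1,853.40 + $1,553.16 + $788.76 = $4,195.32
Monthly = $4,195.32 ÷ 12 = $349.61
Shortage per month = $1,371.84 / 24 = $57.16
New monthly escrow = $349.61 + $57.16 = $406.77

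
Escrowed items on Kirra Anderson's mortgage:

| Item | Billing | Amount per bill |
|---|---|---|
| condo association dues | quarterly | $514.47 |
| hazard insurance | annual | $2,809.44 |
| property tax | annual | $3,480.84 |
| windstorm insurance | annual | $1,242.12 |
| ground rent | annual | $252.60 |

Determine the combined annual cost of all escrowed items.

$9,842.88

Condo association dues = $514.47 × 4 = $2,057.88/yr
Hazard insurance = $2,809.44/yr
Property tax = $3,480.84/yr
Windstorm insurance = $1,242.12/yr
Ground rent = $252.60/yr
Combined annual = $2,057.88 + $2,809.44 + $3,480.84 + $1,242.12 + $252.60 = $9,842.88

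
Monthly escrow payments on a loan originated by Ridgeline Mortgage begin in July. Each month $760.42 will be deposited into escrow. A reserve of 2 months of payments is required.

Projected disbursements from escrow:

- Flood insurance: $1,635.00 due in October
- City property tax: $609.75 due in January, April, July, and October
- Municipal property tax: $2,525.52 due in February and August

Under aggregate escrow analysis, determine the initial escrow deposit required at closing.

$3,952.77

Cushion = 2 × $760.42 = $1,520.84
Trial balance (start $0, +$760.42 each month, − disbursements):
  Jul: +$760.42 − $609.75 → $150.67
  Aug: +$760.42 − $2,525.52 → -$1,614.43
  Sep: +$760.42 → -$854.01
  Oct: +$760.42 − $2,244.75 → -$2,338.34
  Nov: +$760.42 → -$1,577.92
  Dec: +$760.42 → -$817.50
  Jan: +$760.42 − $609.75 → -$666.83
  Feb: +$760.42 − $2,525.52 → -$2,431.93
  Mar: +$760.42 → -$1,671.51
  Apr: +$760.42 − $609.75 → -$1,520.84
  May: +$760.42 → -$760.42
  Jun: +$760.42 → $0.00
Lowest trial balance = -$2,431.93 (Feb)
Initial deposit = cushion − low point = $1,520.84 − (-$2,431.93) = $3,952.77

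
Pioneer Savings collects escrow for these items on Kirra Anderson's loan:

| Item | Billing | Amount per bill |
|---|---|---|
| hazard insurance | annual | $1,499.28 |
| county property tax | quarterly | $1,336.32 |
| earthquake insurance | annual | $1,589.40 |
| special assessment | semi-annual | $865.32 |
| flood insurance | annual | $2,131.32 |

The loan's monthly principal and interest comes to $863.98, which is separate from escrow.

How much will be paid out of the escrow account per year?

$12,295.92

Hazard insurance: $1,499.28 annually
County property tax: $1,336.32 × 4 = $5,345.28 annually
Earthquake insurance: $1,589.40 annually
Special assessment: $865.32 × 2 = $1,730.64 annually
Flood insurance: $2,131.32 annually
Annual escrow total = $12,295.92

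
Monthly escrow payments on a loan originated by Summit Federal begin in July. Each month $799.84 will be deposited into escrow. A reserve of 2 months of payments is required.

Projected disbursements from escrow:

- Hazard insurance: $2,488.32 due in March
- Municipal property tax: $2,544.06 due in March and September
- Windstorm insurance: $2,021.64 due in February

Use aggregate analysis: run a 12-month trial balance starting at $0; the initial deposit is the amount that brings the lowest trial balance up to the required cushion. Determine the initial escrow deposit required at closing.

Cushion = 2 × $799.84 = $1,599.68
Trial balance (start $0, +$799.84 each month, − disbursements):
  Jul: +$799.84 → $799.84
  Aug: +$799.84 → $1,599.68
  Sep: +$799.84 − $2,544.06 → -$144.54
  Oct: +$799.84 → $655.30
  Nov: +$799.84 → $1,455.14
  Dec: +$799.84 → $2,254.98
  Jan: +$799.84 → $3,054.82
  Feb: +$799.84 − $2,021.64 → $1,833.02
  Mar: +$799.84 − $5,032.38 → -$2,399.52
  Apr: +$799.84 → -$1,599.68
  May: +$799.84 → -$799.84
  Jun: +$799.84 → $0.00
Lowest trial balance = -$2,399.52 (Mar)
Initial deposit = cushion − low point = $1,599.68 − (-$2,399.52) = $3,999.20

$3,999.20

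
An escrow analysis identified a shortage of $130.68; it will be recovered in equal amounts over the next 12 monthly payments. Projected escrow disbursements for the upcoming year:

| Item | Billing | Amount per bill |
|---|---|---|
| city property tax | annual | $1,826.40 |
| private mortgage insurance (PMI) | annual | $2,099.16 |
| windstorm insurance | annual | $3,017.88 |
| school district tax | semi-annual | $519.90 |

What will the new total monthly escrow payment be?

City property tax: $1,826.40/yr
Private mortgage insurance (PMI): $2,099.16/yr
Windstorm insurance: $3,017.88/yr
School district tax: $519.90 × 2 = $1,039.80/yr
Annual escrow total = $1,826.40 + $2,099.16 + $3,017.88 + $1,039.80 = $7,983.24
Monthly escrow = $7,983.24 / 12 = $665.27
Shortage per month = $130.68 ÷ 12 = $10.89
New monthly escrow = $665.27 + $10.89 = $676.16

$676.16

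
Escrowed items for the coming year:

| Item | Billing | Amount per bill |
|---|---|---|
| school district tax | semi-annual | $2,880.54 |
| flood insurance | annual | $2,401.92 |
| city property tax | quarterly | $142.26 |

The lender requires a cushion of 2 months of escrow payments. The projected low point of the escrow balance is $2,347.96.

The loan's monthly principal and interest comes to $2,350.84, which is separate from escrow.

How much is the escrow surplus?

$892.62

School district tax = $2,880.54 × 2 = $5,761.08
Flood insurance = $2,401.92
City property tax = $142.26 × 4 = $569.04
Total per year = $5,761.08 + $2,401.92 + $569.04 = $8,732.04
Per month = $8,732.04 ÷ 12 = $727.67
Required cushion = 2 × $727.67 = $1,455.34
Surplus = $2,347.96 − $1,455.34 = $892.62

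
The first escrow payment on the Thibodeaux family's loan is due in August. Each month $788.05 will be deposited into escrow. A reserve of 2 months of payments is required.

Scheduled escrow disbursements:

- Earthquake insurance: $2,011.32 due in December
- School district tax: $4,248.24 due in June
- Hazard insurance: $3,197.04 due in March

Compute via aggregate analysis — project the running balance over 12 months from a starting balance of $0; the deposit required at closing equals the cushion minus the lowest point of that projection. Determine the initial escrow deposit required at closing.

Cushion = 2 × $788.05 = $1,576.10
Trial balance (start $0, +$788.05 each month, − disbursements):
  Aug: +$788.05 → $788.05
  Sep: +$788.05 → $1,576.10
  Oct: +$788.05 → $2,364.15
  Nov: +$788.05 → $3,152.20
  Dec: +$788.05 − $2,011.32 → $1,928.93
  Jan: +$788.05 → $2,716.98
  Feb: +$788.05 → $3,505.03
  Mar: +$788.05 − $3,197.04 → $1,096.04
  Apr: +$788.05 → $1,884.09
  May: +$788.05 → $2,672.14
  Jun: +$788.05 − $4,248.24 → -$788.05
  Jul: +$788.05 → $0.00
Lowest trial balance = -$788.05 (Jun)
Initial deposit = cushion − low point = $1,576.10 − (-$788.05) = $2,364.15

$2,364.15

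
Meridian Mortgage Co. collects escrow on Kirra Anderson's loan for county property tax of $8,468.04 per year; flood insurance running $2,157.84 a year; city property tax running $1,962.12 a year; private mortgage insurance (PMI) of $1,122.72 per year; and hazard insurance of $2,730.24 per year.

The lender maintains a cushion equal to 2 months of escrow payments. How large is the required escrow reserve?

$2,740.16

County property tax — $8,468.04 per year
Flood insurance — $2,157.84 per year
City property tax — $1,962.12 per year
Private mortgage insurance (PMI) — $1,122.72 per year
Hazard insurance — $2,730.24 per year
Total annual escrow = $8,468.04 + $2,157.84 + $1,962.12 + $1,122.72 + $2,730.24 = $16,440.96
Monthly = $16,440.96 / 12 = $1,370.08
Required cushion = 2 × $1,370.08 = $2,740.16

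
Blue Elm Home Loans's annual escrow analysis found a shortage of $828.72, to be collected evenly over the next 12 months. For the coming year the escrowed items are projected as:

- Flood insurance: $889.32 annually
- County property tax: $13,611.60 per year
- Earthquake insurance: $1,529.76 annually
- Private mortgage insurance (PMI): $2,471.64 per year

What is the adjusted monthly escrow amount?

$1,610.92

Flood insurance: $889.32/yr
County property tax: $13,611.60/yr
Earthquake insurance: $1,529.76/yr
Private mortgage insurance (PMI): $2,471.64/yr
Total per year = $889.32 + $13,611.60 + $1,529.76 + $2,471.64 = $18,502.32
Monthly escrow = $18,502.32 / 12 = $1,541.86
Monthly shortage recovery: $828.72 ÷ 12 = $69.06
New monthly escrow = $1,541.86 + $69.06 = $1,610.92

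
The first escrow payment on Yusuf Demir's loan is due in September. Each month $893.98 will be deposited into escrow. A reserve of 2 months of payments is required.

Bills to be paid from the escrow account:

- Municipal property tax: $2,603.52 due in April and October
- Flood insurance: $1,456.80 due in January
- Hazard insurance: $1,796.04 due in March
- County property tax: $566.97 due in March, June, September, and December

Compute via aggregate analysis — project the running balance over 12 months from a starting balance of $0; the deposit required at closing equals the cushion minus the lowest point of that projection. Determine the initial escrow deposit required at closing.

$4,796.91

Cushion = 2 × $893.98 = $1,787.96
Trial balance (start $0, +$893.98 each month, − disbursements):
  Sep: +$893.98 − $566.97 → $327.01
  Oct: +$893.98 − $2,603.52 → -$1,382.53
  Nov: +$893.98 → -$488.55
  Dec: +$893.98 − $566.97 → -$161.54
  Jan: +$893.98 − $1,456.80 → -$724.36
  Feb: +$893.98 → $169.62
  Mar: +$893.98 − $2,363.01 → -$1,299.41
  Apr: +$893.98 − $2,603.52 → -$3,008.95
  May: +$893.98 → -$2,114.97
  Jun: +$893.98 − $566.97 → -$1,787.96
  Jul: +$893.98 → -$893.98
  Aug: +$893.98 → $0.00
Lowest trial balance = -$3,008.95 (Apr)
Initial deposit = cushion − low point = $1,787.96 − (-$3,008.95) = $4,796.91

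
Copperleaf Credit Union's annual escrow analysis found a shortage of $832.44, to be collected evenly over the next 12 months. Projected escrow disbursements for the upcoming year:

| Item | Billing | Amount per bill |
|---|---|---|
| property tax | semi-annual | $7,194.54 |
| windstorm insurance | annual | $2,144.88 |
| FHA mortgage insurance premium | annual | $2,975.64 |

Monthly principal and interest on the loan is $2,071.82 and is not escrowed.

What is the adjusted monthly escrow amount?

Property tax: $7,194.54 × 2 = $14,389.08/yr
Windstorm insurance: $2,144.88/yr
FHA mortgage insurance premium: $2,975.64/yr
Annual escrow total = $19,509.60
Monthly = $19,509.60 ÷ 12 = $1,625.80
Shortage per month = $832.44 ÷ 12 = $69.37
Adjusted monthly = $1,625.80 + $69.37 = $1,695.17

$1,695.17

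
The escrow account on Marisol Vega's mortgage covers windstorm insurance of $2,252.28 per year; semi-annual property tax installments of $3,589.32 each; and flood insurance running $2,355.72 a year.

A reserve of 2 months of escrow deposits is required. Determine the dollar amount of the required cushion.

$1,964.44

Windstorm insurance — $2,252.28/yr
Property tax — $3,589.32 × 2 = $7,178.64/yr
Flood insurance — $2,355.72/yr
Combined annual = $2,252.28 + $7,178.64 + $2,355.72 = $11,786.64
Base monthly escrow = $11,786.64 ÷ 12 = $982.22
Cushion = 2 × $982.22 = $1,964.44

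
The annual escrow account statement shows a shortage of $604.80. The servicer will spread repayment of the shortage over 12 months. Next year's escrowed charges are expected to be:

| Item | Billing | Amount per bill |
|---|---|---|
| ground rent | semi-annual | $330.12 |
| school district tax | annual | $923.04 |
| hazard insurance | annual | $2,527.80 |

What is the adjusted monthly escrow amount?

Ground rent = $330.12 × 2 = $660.24/yr
School district tax = $923.04/yr
Hazard insurance = $2,527.80/yr
Annual escrow total = $4,111.08
Monthly = $4,111.08 ÷ 12 = $342.59
Monthly shortage recovery: $604.80 ÷ 12 = $50.40
Adjusted monthly = $342.59 + $50.40 = $392.99

$392.99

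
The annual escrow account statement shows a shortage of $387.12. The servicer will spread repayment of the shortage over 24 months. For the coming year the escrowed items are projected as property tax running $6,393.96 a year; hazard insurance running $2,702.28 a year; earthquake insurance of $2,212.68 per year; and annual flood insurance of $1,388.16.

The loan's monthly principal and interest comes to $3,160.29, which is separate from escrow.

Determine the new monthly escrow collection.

Property tax: $6,393.96 per year
Hazard insurance: $2,702.28 per year
Earthquake insurance: $2,212.68 per year
Flood insurance: $1,388.16 per year
Total annual escrow = $6,393.96 + $2,702.28 + $2,212.68 + $1,388.16 = $12,697.08
Monthly = $12,697.08 ÷ 12 = $1,058.09
Shortage spread = $387.12 / 24 = $16.13/mo
New monthly escrow = $1,058.09 + $16.13 = $1,074.22

$1,074.22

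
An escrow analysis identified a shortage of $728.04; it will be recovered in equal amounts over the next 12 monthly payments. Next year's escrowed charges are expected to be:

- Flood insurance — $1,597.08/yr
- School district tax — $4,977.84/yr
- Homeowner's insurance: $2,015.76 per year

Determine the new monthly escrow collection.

$776.56

Flood insurance — $1,597.08 annually
School district tax — $4,977.84 annually
Homeowner's insurance — $2,015.76 annually
Total per year = $8,590.68
Monthly = $8,590.68 / 12 = $715.89
Shortage per month = $728.04 ÷ 12 = $60.67
Adjusted monthly = $715.89 + $60.67 = $776.56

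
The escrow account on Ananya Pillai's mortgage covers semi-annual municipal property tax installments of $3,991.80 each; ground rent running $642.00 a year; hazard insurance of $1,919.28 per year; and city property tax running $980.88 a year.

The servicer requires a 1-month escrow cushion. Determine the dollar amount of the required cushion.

Municipal property tax = $3,991.80 × 2 = $7,983.60/yr
Ground rent = $642.00/yr
Hazard insurance = $1,919.28/yr
City property tax = $980.88/yr
Yearly total = $7,983.60 + $642.00 + $1,919.28 + $980.88 = $11,525.76
Base monthly escrow = $11,525.76 ÷ 12 = $960.48
Reserve = 1 × $960.48 = $960.48

$960.48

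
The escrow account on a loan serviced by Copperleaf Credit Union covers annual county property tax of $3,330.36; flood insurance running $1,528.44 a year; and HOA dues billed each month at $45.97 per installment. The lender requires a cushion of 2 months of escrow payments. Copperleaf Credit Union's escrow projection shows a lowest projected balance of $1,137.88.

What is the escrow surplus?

County property tax: $3,330.36
Flood insurance: $1,528.44
HOA dues: $45.97 × 12 = $551.64
Combined annual = $3,330.36 + $1,528.44 + $551.64 = $5,410.44
Monthly escrow = $5,410.44 / 12 = $450.87
Required reserve = 2 × $450.87 = $901.74
Surplus = $1,137.88 − $901.74 = $236.14

$236.14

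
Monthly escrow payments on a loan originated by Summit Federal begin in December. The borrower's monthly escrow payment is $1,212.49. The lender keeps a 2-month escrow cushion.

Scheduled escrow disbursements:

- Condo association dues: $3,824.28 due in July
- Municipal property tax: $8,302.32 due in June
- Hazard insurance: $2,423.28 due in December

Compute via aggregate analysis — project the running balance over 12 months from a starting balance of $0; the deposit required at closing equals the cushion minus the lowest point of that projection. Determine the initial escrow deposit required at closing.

Cushion = 2 × $1,212.49 = $2,424.98
Trial balance (start $0, +$1,212.49 each month, − disbursements):
  Dec: +$1,212.49 − $2,423.28 → -$1,210.79
  Jan: +$1,212.49 → $1.70
  Feb: +$1,212.49 → $1,214.19
  Mar: +$1,212.49 → $2,426.68
  Apr: +$1,212.49 → $3,639.17
  May: +$1,212.49 → $4,851.66
  Jun: +$1,212.49 − $8,302.32 → -$2,238.17
  Jul: +$1,212.49 − $3,824.28 → -$4,849.96
  Aug: +$1,212.49 → -$3,637.47
  Sep: +$1,212.49 → -$2,424.98
  Oct: +$1,212.49 → -$1,212.49
  Nov: +$1,212.49 → $0.00
Lowest trial balance = -$4,849.96 (Jul)
Initial deposit = cushion − low point = $2,424.98 − (-$4,849.96) = $7,274.94

$7,274.94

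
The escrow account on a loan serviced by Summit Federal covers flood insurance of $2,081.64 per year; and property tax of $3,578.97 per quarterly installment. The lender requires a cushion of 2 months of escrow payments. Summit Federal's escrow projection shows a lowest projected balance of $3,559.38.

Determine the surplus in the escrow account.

$826.46

Flood insurance — $2,081.64 per year
Property tax — $3,578.97 × 4 = $14,315.88 per year
Yearly total = $2,081.64 + $14,315.88 = $16,397.52
Per month = $16,397.52 ÷ 12 = $1,366.46
Required cushion = 2 × $1,366.46 = $2,732.92
Excess over cushion: $3,559.38 − $2,732.92 = $826.46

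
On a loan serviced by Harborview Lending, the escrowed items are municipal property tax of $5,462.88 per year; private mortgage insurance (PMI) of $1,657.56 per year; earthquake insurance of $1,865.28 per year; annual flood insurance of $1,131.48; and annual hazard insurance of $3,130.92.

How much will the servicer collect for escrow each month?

$1,104.01

Municipal property tax = $5,462.88/yr
Private mortgage insurance (PMI) = $1,657.56/yr
Earthquake insurance = $1,865.28/yr
Flood insurance = $1,131.48/yr
Hazard insurance = $3,130.92/yr
Total per year = $13,248.12
Base monthly escrow = $13,248.12 ÷ 12 = $1,104.01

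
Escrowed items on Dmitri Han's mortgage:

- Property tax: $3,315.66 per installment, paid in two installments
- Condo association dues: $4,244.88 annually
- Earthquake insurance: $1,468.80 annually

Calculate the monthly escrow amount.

$1,028.75

Property tax: $3,315.66 × 2 = $6,631.32/yr
Condo association dues: $4,244.88/yr
Earthquake insurance: $1,468.80/yr
Yearly total = $6,631.32 + $4,244.88 + $1,468.80 = $12,345.00
Per month = $12,345.00 / 12 = $1,028.75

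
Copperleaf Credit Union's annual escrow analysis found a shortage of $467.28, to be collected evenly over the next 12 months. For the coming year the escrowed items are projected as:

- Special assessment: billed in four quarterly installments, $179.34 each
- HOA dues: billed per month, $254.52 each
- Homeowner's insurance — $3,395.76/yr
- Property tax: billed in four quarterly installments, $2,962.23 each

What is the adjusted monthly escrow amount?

$1,623.63

Special assessment: $179.34 × 4 = $717.36 per year
HOA dues: $254.52 × 12 = $3,054.24 per year
Homeowner's insurance: $3,395.76 per year
Property tax: $2,962.23 × 4 = $11,848.92 per year
Yearly total = $717.36 + $3,054.24 + $3,395.76 + $11,848.92 = $19,016.28
Monthly = $19,016.28 ÷ 12 = $1,584.69
Shortage per month = $467.28 / 12 = $38.94
New monthly escrow = $1,584.69 + $38.94 = $1,623.63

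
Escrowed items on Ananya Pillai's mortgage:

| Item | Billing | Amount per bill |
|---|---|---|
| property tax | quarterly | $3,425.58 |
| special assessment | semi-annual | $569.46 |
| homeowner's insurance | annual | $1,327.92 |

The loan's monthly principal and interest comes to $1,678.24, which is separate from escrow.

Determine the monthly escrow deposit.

Property tax: $3,425.58 × 4 = $13,702.32
Special assessment: $569.46 × 2 = $1,138.92
Homeowner's insurance: $1,327.92
Total per year = $13,702.32 + $1,138.92 + $1,327.92 = $16,169.16
Base monthly escrow = $16,169.16 ÷ 12 = $1,347.43

$1,347.43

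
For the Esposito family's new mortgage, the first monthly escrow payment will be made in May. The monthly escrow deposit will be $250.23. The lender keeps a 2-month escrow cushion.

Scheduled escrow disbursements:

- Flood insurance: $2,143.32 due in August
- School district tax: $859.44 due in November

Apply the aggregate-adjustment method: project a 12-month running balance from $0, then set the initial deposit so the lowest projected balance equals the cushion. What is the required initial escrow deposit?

Cushion = 2 × $250.23 = $500.46
Trial balance (start $0, +$250.23 each month, − disbursements):
  May: +$250.23 → $250.23
  Jun: +$250.23 → $500.46
  Jul: +$250.23 → $750.69
  Aug: +$250.23 − $2,143.32 → -$1,142.40
  Sep: +$250.23 → -$892.17
  Oct: +$250.23 → -$641.94
  Nov: +$250.23 − $859.44 → -$1,251.15
  Dec: +$250.23 → -$1,000.92
  Jan: +$250.23 → -$750.69
  Feb: +$250.23 → -$500.46
  Mar: +$250.23 → -$250.23
  Apr: +$250.23 → $0.00
Lowest trial balance = -$1,251.15 (Nov)
Initial deposit = cushion − low point = $500.46 − (-$1,251.15) = $1,751.61

$1,751.61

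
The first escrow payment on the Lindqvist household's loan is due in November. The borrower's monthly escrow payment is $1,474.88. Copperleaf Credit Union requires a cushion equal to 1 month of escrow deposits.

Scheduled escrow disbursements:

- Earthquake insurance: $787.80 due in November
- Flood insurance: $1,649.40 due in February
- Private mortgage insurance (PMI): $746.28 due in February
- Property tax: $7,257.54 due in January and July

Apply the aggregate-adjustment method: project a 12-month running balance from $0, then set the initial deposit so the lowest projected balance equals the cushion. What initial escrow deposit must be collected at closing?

$6,016.38

Cushion = 1 × $1,474.88 = $1,474.88
Trial balance (start $0, +$1,474.88 each month, − disbursements):
  Nov: +$1,474.88 − $787.80 → $687.08
  Dec: +$1,474.88 → $2,161.96
  Jan: +$1,474.88 − $7,257.54 → -$3,620.70
  Feb: +$1,474.88 − $2,395.68 → -$4,541.50
  Mar: +$1,474.88 → -$3,066.62
  Apr: +$1,474.88 → -$1,591.74
  May: +$1,474.88 → -$116.86
  Jun: +$1,474.88 → $1,358.02
  Jul: +$1,474.88 − $7,257.54 → -$4,424.64
  Aug: +$1,474.88 → -$2,949.76
  Sep: +$1,474.88 → -$1,474.88
  Oct: +$1,474.88 → $0.00
Lowest trial balance = -$4,541.50 (Feb)
Initial deposit = cushion − low point = $1,474.88 − (-$4,541.50) = $6,016.38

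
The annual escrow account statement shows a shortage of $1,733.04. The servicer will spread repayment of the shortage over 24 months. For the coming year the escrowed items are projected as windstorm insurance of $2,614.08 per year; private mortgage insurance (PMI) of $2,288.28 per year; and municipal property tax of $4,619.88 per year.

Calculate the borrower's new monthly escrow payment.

Windstorm insurance = $2,614.08/yr
Private mortgage insurance (PMI) = $2,288.28/yr
Municipal property tax = $4,619.88/yr
Total per year = $2,614.08 + $2,288.28 + $4,619.88 = $9,522.24
Monthly = $9,522.24 ÷ 12 = $793.52
Shortage spread = $1,733.04 ÷ 24 = $72.21/mo
Adjusted monthly = $793.52 + $72.21 = $865.73

$865.73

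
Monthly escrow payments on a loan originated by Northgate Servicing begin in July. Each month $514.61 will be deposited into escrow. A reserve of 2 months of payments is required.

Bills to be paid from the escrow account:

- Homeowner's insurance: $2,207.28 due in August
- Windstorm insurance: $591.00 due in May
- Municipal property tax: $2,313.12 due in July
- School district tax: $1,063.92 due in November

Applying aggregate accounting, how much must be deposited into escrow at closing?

Cushion = 2 × $514.61 = $1,029.22
Trial balance (start $0, +$514.61 each month, − disbursements):
  Jul: +$514.61 − $2,313.12 → -$1,798.51
  Aug: +$514.61 − $2,207.28 → -$3,491.18
  Sep: +$514.61 → -$2,976.57
  Oct: +$514.61 → -$2,461.96
  Nov: +$514.61 − $1,063.92 → -$3,011.27
  Dec: +$514.61 → -$2,496.66
  Jan: +$514.61 → -$1,982.05
  Feb: +$514.61 → -$1,467.44
  Mar: +$514.61 → -$952.83
  Apr: +$514.61 → -$438.22
  May: +$514.61 − $591.00 → -$514.61
  Jun: +$514.61 → $0.00
Lowest trial balance = -$3,491.18 (Aug)
Initial deposit = cushion − low point = $1,029.22 − (-$3,491.18) = $4,520.40

$4,520.40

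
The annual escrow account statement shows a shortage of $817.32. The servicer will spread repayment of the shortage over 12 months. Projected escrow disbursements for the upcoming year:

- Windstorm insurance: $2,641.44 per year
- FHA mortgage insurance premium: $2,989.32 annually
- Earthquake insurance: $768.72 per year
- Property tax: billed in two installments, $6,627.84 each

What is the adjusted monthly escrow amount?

Windstorm insurance — $2,641.44 annually
FHA mortgage insurance premium — $2,989.32 annually
Earthquake insurance — $768.72 annually
Property tax — $6,627.84 × 2 = $13,255.68 annually
Total annual escrow = $2,641.44 + $2,989.32 + $768.72 + $13,255.68 = $19,655.16
Base monthly escrow = $19,655.16 ÷ 12 = $1,637.93
Shortage per month = $817.32 / 12 = $68.11
Adjusted monthly = $1,637.93 + $68.11 = $1,706.04

$1,706.04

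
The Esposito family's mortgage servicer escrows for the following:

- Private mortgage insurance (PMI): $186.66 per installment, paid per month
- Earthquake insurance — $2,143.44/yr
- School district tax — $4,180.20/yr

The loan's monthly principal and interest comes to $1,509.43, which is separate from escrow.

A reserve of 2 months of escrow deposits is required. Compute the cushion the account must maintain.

$1,427.26

Private mortgage insurance (PMI): $186.66 × 12 = $2,239.92
Earthquake insurance: $2,143.44
School district tax: $4,180.20
Total annual escrow = $2,239.92 + $2,143.44 + $4,180.20 = $8,563.56
Per month = $8,563.56 ÷ 12 = $713.63
Reserve = 2 × $713.63 = $1,427.26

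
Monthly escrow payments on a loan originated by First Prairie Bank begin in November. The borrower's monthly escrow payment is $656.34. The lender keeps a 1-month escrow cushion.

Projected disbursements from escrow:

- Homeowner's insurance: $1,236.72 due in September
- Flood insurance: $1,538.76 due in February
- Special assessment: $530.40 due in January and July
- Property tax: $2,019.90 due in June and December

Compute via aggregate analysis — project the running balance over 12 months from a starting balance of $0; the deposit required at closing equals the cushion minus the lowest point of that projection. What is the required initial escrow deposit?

Cushion = 1 × $656.34 = $656.34
Trial balance (start $0, +$656.34 each month, − disbursements):
  Nov: +$656.34 → $656.34
  Dec: +$656.34 − $2,019.90 → -$707.22
  Jan: +$656.34 − $530.40 → -$581.28
  Feb: +$656.34 − $1,538.76 → -$1,463.70
  Mar: +$656.34 → -$807.36
  Apr: +$656.34 → -$151.02
  May: +$656.34 → $505.32
  Jun: +$656.34 − $2,019.90 → -$858.24
  Jul: +$656.34 − $530.40 → -$732.30
  Aug: +$656.34 → -$75.96
  Sep: +$656.34 − $1,236.72 → -$656.34
  Oct: +$656.34 → $0.00
Lowest trial balance = -$1,463.70 (Feb)
Initial deposit = cushion − low point = $656.34 − (-$1,463.70) = $2,120.04

$2,120.04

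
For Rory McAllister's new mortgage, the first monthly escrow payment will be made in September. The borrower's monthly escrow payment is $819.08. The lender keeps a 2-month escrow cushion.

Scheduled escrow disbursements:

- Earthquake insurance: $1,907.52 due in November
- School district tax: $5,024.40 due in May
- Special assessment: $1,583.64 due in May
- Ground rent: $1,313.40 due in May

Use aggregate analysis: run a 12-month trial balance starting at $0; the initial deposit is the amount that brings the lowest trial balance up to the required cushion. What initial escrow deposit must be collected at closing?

$4,095.40

Cushion = 2 × $819.08 = $1,638.16
Trial balance (start $0, +$819.08 each month, − disbursements):
  Sep: +$819.08 → $819.08
  Oct: +$819.08 → $1,638.16
  Nov: +$819.08 − $1,907.52 → $549.72
  Dec: +$819.08 → $1,368.80
  Jan: +$819.08 → $2,187.88
  Feb: +$819.08 → $3,006.96
  Mar: +$819.08 → $3,826.04
  Apr: +$819.08 → $4,645.12
  May: +$819.08 − $7,921.44 → -$2,457.24
  Jun: +$819.08 → -$1,638.16
  Jul: +$819.08 → -$819.08
  Aug: +$819.08 → $0.00
Lowest trial balance = -$2,457.24 (May)
Initial deposit = cushion − low point = $1,638.16 − (-$2,457.24) = $4,095.40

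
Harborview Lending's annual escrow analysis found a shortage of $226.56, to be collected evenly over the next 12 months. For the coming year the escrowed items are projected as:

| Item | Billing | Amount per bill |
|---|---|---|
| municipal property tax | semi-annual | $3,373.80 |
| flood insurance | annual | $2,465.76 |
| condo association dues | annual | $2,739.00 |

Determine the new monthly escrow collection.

$1,014.91

Municipal property tax = $3,373.80 × 2 = $6,747.60/yr
Flood insurance = $2,465.76/yr
Condo association dues = $2,739.00/yr
Combined annual = $6,747.60 + $2,465.76 + $2,739.00 = $11,952.36
Monthly = $11,952.36 ÷ 12 = $996.03
Shortage spread = $226.56 / 12 = $18.88/mo
New monthly escrow = $996.03 + $18.88 = $1,014.91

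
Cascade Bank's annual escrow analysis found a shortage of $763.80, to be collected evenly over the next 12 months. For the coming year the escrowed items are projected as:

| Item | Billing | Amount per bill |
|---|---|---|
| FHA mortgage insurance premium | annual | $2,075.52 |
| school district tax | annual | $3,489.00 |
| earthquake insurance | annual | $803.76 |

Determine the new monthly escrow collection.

FHA mortgage insurance premium = $2,075.52 per year
School district tax = $3,489.00 per year
Earthquake insurance = $803.76 per year
Annual escrow total = $2,075.52 + $3,489.00 + $803.76 = $6,368.28
Base monthly escrow = $6,368.28 / 12 = $530.69
Monthly shortage recovery: $763.80 ÷ 12 = $63.65
New monthly escrow = $530.69 + $63.65 = $594.34

$594.34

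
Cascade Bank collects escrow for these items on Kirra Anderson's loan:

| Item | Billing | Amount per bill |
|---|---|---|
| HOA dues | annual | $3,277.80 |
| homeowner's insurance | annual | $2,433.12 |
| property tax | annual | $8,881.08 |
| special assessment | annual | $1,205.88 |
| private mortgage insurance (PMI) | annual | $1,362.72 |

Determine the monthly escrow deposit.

$1,430.05

HOA dues = $3,277.80
Homeowner's insurance = $2,433.12
Property tax = $8,881.08
Special assessment = $1,205.88
Private mortgage insurance (PMI) = $1,362.72
Yearly total = $17,160.60
Monthly escrow = $17,160.60 / 12 = $1,430.05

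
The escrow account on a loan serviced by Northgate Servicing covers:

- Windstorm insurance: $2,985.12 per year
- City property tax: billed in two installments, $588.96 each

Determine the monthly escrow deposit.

$346.92

Windstorm insurance = $2,985.12/yr
City property tax = $588.96 × 2 = $1,177.92/yr
Combined annual = $2,985.12 + $1,177.92 = $4,163.04
Monthly escrow = $4,163.04 ÷ 12 = $346.92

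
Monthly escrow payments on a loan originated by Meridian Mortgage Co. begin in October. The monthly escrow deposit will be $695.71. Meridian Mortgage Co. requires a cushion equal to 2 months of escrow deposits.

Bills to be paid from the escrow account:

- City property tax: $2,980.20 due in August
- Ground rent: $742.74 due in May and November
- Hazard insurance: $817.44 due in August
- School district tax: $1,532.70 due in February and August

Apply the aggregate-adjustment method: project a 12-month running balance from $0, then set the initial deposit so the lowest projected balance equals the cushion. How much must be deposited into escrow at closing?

Cushion = 2 × $695.71 = $1,391.42
Trial balance (start $0, +$695.71 each month, − disbursements):
  Oct: +$695.71 → $695.71
  Nov: +$695.71 − $742.74 → $648.68
  Dec: +$695.71 → $1,344.39
  Jan: +$695.71 → $2,040.10
  Feb: +$695.71 − $1,532.70 → $1,203.11
  Mar: +$695.71 → $1,898.82
  Apr: +$695.71 → $2,594.53
  May: +$695.71 − $742.74 → $2,547.50
  Jun: +$695.71 → $3,243.21
  Jul: +$695.71 → $3,938.92
  Aug: +$695.71 − $5,330.34 → -$695.71
  Sep: +$695.71 → $0.00
Lowest trial balance = -$695.71 (Aug)
Initial deposit = cushion − low point = $1,391.42 − (-$695.71) = $2,087.13

$2,087.13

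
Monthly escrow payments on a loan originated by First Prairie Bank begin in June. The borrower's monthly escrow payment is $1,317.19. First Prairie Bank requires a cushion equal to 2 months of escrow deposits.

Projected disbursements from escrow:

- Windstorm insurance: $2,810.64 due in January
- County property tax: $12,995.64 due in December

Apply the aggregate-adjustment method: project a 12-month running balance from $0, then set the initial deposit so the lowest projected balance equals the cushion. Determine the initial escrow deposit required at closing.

$7,903.14

Cushion = 2 × $1,317.19 = $2,634.38
Trial balance (start $0, +$1,317.19 each month, − disbursements):
  Jun: +$1,317.19 → $1,317.19
  Jul: +$1,317.19 → $2,634.38
  Aug: +$1,317.19 → $3,951.57
  Sep: +$1,317.19 → $5,268.76
  Oct: +$1,317.19 → $6,585.95
  Nov: +$1,317.19 → $7,903.14
  Dec: +$1,317.19 − $12,995.64 → -$3,775.31
  Jan: +$1,317.19 − $2,810.64 → -$5,268.76
  Feb: +$1,317.19 → -$3,951.57
  Mar: +$1,317.19 → -$2,634.38
  Apr: +$1,317.19 → -$1,317.19
  May: +$1,317.19 → $0.00
Lowest trial balance = -$5,268.76 (Jan)
Initial deposit = cushion − low point = $2,634.38 − (-$5,268.76) = $7,903.14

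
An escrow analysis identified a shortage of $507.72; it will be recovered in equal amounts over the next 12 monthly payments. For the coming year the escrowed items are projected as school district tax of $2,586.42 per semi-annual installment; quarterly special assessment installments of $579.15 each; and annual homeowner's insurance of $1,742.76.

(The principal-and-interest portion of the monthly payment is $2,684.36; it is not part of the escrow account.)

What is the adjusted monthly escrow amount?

School district tax — $2,586.42 × 2 = $5,172.84 annually
Special assessment — $579.15 × 4 = $2,316.60 annually
Homeowner's insurance — $1,742.76 annually
Yearly total = $5,172.84 + $2,316.60 + $1,742.76 = $9,232.20
Monthly = $9,232.20 / 12 = $769.35
Monthly shortage recovery: $507.72 ÷ 12 = $42.31
Adjusted monthly = $769.35 + $42.31 = $811.66

$811.66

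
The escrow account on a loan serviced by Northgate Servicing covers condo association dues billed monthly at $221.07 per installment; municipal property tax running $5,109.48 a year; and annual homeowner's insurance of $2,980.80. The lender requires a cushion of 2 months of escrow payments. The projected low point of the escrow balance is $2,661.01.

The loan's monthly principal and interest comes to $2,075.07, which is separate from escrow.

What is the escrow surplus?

$870.49

Condo association dues = $221.07 × 12 = $2,652.84 annually
Municipal property tax = $5,109.48 annually
Homeowner's insurance = $2,980.80 annually
Yearly total = $2,652.84 + $5,109.48 + $2,980.80 = $10,743.12
Base monthly escrow = $10,743.12 / 12 = $895.26
Cushion = 2 × $895.26 = $1,790.52
Excess over cushion: $2,661.01 − $1,790.52 = $870.49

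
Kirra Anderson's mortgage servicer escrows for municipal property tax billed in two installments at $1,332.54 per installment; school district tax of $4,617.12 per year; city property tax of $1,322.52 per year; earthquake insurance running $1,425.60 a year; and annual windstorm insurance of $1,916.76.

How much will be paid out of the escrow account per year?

Municipal property tax = $1,332.54 × 2 = $2,665.08 annually
School district tax = $4,617.12 annually
City property tax = $1,322.52 annually
Earthquake insurance = $1,425.60 annually
Windstorm insurance = $1,916.76 annually
Total annual escrow = $2,665.08 + $4,617.12 + $1,322.52 + $1,425.60 + $1,916.76 = $11,947.08

$11,947.08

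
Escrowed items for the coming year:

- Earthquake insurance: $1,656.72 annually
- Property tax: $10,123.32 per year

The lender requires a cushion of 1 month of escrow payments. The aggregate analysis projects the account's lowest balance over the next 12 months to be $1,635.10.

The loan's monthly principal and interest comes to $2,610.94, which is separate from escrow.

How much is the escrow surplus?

$653.43

Earthquake insurance = $1,656.72 per year
Property tax = $10,123.32 per year
Annual escrow total = $1,656.72 + $10,123.32 = $11,780.04
Base monthly escrow = $11,780.04 ÷ 12 = $981.67
Required reserve = 1 × $981.67 = $981.67
Excess over cushion: $1,635.10 − $981.67 = $653.43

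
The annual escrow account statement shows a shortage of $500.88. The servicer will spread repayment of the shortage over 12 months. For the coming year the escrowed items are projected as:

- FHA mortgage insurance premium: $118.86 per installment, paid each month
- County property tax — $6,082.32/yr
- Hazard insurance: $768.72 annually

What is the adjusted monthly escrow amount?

FHA mortgage insurance premium = $118.86 × 12 = $1,426.32/yr
County property tax = $6,082.32/yr
Hazard insurance = $768.72/yr
Total annual escrow = $8,277.36
Base monthly escrow = $8,277.36 ÷ 12 = $689.78
Shortage spread = $500.88 / 12 = $41.74/mo
Adjusted monthly = $689.78 + $41.74 = $731.52

$731.52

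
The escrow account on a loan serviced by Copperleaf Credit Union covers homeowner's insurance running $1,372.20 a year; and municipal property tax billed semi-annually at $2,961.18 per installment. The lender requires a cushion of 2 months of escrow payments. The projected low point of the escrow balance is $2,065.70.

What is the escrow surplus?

$849.94

Homeowner's insurance = $1,372.20
Municipal property tax = $2,961.18 × 2 = $5,922.36
Yearly total = $1,372.20 + $5,922.36 = $7,294.56
Monthly = $7,294.56 / 12 = $607.88
Cushion = 2 × $607.88 = $1,215.76
Excess over cushion: $2,065.70 − $1,215.76 = $849.94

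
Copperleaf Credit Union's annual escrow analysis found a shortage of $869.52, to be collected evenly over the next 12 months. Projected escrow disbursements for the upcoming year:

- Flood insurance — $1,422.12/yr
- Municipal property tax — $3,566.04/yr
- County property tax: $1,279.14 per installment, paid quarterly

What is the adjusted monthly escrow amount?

Flood insurance: $1,422.12 per year
Municipal property tax: $3,566.04 per year
County property tax: $1,279.14 × 4 = $5,116.56 per year
Yearly total = $1,422.12 + $3,566.04 + $5,116.56 = $10,104.72
Per month = $10,104.72 / 12 = $842.06
Monthly shortage recovery: $869.52 ÷ 12 = $72.46
Adjusted monthly = $842.06 + $72.46 = $914.52

$914.52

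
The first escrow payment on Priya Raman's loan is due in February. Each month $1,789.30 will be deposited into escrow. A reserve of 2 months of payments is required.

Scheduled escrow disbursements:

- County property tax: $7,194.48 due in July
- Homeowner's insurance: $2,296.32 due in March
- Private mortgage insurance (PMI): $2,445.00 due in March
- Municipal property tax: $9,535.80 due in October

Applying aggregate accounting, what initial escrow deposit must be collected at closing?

Cushion = 2 × $1,789.30 = $3,578.60
Trial balance (start $0, +$1,789.30 each month, − disbursements):
  Feb: +$1,789.30 → $1,789.30
  Mar: +$1,789.30 − $4,741.32 → -$1,162.72
  Apr: +$1,789.30 → $626.58
  May: +$1,789.30 → $2,415.88
  Jun: +$1,789.30 → $4,205.18
  Jul: +$1,789.30 − $7,194.48 → -$1,200.00
  Aug: +$1,789.30 → $589.30
  Sep: +$1,789.30 → $2,378.60
  Oct: +$1,789.30 − $9,535.80 → -$5,367.90
  Nov: +$1,789.30 → -$3,578.60
  Dec: +$1,789.30 → -$1,789.30
  Jan: +$1,789.30 → $0.00
Lowest trial balance = -$5,367.90 (Oct)
Initial deposit = cushion − low point = $3,578.60 − (-$5,367.90) = $8,946.50

$8,946.50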